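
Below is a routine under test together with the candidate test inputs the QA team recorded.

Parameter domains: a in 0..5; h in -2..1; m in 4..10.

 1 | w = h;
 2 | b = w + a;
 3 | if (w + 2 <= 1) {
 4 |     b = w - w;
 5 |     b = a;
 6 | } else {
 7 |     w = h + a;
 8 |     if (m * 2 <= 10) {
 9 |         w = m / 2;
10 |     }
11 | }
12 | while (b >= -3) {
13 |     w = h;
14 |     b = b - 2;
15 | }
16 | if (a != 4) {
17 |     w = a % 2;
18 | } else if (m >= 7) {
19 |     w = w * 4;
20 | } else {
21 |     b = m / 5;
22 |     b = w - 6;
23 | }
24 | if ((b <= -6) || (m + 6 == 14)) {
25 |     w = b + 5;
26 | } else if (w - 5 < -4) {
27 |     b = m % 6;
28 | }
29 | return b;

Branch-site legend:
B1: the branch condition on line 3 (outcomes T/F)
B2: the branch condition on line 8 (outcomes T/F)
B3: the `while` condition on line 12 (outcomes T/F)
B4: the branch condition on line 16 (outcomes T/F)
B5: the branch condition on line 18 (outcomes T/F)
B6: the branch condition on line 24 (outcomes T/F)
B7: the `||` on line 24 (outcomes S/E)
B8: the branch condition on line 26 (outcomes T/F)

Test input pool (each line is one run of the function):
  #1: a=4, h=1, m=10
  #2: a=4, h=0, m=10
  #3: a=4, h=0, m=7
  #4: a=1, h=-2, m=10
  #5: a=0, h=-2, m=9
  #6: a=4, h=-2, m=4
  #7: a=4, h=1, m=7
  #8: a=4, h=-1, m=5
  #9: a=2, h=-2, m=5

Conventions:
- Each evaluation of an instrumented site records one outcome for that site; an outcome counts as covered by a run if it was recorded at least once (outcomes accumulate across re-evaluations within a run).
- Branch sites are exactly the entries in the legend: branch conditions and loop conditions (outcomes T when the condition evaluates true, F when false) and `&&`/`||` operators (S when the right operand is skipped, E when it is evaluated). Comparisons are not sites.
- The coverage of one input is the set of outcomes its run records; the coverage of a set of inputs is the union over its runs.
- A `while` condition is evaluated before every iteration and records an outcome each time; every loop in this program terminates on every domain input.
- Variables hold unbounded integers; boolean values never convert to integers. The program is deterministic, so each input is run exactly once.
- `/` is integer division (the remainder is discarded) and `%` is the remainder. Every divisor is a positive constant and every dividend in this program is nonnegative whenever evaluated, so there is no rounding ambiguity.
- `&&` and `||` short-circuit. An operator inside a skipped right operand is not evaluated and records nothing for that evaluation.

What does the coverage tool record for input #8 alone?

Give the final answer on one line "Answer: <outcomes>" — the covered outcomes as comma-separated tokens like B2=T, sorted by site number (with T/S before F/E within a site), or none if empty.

Running input #8 (a=4, h=-1, m=5), event by event:
  B1->T, B3->T, B3->T, B3->T, B3->T, B3->F, B4->F, B5->F, B7->S, B6->T
collecting distinct outcomes: B1=T, B3=T, B3=F, B4=F, B5=F, B6=T, B7=S

Answer: B1=T, B3=T, B3=F, B4=F, B5=F, B6=T, B7=S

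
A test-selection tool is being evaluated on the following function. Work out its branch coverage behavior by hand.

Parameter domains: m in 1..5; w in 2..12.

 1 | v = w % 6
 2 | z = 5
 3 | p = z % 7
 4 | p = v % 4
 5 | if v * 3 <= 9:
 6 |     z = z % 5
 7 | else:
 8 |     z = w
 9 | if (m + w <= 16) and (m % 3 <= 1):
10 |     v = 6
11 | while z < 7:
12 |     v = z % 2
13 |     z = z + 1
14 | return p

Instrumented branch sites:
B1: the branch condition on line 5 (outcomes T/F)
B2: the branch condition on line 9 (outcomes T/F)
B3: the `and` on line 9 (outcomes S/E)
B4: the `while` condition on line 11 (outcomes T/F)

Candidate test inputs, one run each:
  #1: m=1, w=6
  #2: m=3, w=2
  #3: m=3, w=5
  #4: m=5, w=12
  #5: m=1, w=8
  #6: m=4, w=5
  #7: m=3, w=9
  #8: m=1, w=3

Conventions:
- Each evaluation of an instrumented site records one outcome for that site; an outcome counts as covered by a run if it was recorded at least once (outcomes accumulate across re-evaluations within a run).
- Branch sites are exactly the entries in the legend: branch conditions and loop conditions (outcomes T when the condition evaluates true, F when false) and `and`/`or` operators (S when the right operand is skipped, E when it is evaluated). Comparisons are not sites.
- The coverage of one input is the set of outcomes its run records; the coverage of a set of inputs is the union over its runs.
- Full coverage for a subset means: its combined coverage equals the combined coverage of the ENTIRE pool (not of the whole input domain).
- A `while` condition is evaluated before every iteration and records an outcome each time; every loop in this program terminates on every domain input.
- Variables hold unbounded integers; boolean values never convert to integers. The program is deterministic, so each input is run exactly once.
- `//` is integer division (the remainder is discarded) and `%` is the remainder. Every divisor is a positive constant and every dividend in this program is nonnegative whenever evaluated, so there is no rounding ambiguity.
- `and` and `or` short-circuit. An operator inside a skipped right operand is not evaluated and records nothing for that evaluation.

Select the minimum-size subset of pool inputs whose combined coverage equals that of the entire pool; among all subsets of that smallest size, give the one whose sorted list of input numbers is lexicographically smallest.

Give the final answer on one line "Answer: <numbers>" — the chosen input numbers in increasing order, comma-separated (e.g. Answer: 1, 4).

input #1, m=1, w=6: events B1->T, B3->E, B2->T, B4->T, B4->T, B4->T, B4->T, B4->T, B4->T, B4->T, B4->F; outcomes B1=T, B2=T, B3=E, B4=T, B4=F
input #2, m=3, w=2: events B1->T, B3->E, B2->T, B4->T, B4->T, B4->T, B4->T, B4->T, B4->T, B4->T, B4->F; outcomes B1=T, B2=T, B3=E, B4=T, B4=F
input #3, m=3, w=5: events B1->F, B3->E, B2->T, B4->T, B4->T, B4->F; outcomes B1=F, B2=T, B3=E, B4=T, B4=F
input #4, m=5, w=12: events B1->T, B3->S, B2->F, B4->T, B4->T, B4->T, B4->T, B4->T, B4->T, B4->T, B4->F; outcomes B1=T, B2=F, B3=S, B4=T, B4=F
input #5, m=1, w=8: events B1->T, B3->E, B2->T, B4->T, B4->T, B4->T, B4->T, B4->T, B4->T, B4->T, B4->F; outcomes B1=T, B2=T, B3=E, B4=T, B4=F
input #6, m=4, w=5: events B1->F, B3->E, B2->T, B4->T, B4->T, B4->F; outcomes B1=F, B2=T, B3=E, B4=T, B4=F
input #7, m=3, w=9: events B1->T, B3->E, B2->T, B4->T, B4->T, B4->T, B4->T, B4->T, B4->T, B4->T, B4->F; outcomes B1=T, B2=T, B3=E, B4=T, B4=F
input #8, m=1, w=3: events B1->T, B3->E, B2->T, B4->T, B4->T, B4->T, B4->T, B4->T, B4->T, B4->T, B4->F; outcomes B1=T, B2=T, B3=E, B4=T, B4=F
union over all inputs: B1=T, B1=F, B2=T, B2=F, B3=S, B3=E, B4=T, B4=F (8 outcomes)
size 1 is not enough: best union over all size-1 subsets is 5/8
size 2: inputs {3, 4} cover all 8 outcomes, and no lexicographically smaller subset of this size does

Answer: 3, 4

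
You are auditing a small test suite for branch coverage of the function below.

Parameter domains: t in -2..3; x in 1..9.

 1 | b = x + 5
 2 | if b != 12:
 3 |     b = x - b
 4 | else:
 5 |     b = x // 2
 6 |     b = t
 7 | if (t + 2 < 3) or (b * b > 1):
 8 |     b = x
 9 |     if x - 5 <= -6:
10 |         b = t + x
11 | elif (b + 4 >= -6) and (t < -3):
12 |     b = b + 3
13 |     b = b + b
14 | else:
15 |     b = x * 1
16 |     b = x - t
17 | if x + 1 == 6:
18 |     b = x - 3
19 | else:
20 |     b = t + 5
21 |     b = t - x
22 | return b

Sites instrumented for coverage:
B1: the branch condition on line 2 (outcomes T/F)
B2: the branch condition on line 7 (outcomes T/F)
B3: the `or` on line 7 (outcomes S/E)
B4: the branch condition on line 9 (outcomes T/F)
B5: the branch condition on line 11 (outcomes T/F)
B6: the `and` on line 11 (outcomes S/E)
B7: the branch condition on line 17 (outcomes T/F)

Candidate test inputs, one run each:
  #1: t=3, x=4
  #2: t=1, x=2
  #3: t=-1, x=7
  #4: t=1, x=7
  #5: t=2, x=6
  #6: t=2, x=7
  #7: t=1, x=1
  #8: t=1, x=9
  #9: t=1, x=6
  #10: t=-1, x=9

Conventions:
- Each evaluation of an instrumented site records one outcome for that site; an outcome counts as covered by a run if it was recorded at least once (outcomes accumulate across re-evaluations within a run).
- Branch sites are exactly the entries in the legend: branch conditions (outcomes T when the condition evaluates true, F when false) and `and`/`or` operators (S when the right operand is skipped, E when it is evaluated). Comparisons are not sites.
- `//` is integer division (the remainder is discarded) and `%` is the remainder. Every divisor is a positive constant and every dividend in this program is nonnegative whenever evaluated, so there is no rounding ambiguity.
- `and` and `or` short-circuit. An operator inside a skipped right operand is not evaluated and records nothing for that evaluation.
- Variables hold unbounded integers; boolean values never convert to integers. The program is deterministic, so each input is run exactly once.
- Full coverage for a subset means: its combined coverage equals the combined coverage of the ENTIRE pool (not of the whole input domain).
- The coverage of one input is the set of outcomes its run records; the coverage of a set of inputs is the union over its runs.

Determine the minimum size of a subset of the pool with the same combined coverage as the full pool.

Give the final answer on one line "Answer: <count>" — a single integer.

run #1 (t=3, x=4) records B1=T, B2=T, B3=E, B4=F, B7=F
run #2 (t=1, x=2) records B1=T, B2=T, B3=E, B4=F, B7=F
run #3 (t=-1, x=7) records B1=F, B2=T, B3=S, B4=F, B7=F
run #4 (t=1, x=7) records B1=F, B2=F, B3=E, B5=F, B6=E, B7=F
run #5 (t=2, x=6) records B1=T, B2=T, B3=E, B4=F, B7=F
run #6 (t=2, x=7) records B1=F, B2=T, B3=E, B4=F, B7=F
run #7 (t=1, x=1) records B1=T, B2=T, B3=E, B4=F, B7=F
run #8 (t=1, x=9) records B1=T, B2=T, B3=E, B4=F, B7=F
run #9 (t=1, x=6) records B1=T, B2=T, B3=E, B4=F, B7=F
run #10 (t=-1, x=9) records B1=T, B2=T, B3=S, B4=F, B7=F
pool-wide coverage (10 outcomes): B1=T, B1=F, B2=T, B2=F, B3=S, B3=E, B4=F, B5=F, B6=E, B7=F
size 1 is not enough: best union over all size-1 subsets is 6/10
inputs {4, 10} (size 2) cover everything; no size-2 subset with a lexicographically smaller index list covers all 10

Answer: 2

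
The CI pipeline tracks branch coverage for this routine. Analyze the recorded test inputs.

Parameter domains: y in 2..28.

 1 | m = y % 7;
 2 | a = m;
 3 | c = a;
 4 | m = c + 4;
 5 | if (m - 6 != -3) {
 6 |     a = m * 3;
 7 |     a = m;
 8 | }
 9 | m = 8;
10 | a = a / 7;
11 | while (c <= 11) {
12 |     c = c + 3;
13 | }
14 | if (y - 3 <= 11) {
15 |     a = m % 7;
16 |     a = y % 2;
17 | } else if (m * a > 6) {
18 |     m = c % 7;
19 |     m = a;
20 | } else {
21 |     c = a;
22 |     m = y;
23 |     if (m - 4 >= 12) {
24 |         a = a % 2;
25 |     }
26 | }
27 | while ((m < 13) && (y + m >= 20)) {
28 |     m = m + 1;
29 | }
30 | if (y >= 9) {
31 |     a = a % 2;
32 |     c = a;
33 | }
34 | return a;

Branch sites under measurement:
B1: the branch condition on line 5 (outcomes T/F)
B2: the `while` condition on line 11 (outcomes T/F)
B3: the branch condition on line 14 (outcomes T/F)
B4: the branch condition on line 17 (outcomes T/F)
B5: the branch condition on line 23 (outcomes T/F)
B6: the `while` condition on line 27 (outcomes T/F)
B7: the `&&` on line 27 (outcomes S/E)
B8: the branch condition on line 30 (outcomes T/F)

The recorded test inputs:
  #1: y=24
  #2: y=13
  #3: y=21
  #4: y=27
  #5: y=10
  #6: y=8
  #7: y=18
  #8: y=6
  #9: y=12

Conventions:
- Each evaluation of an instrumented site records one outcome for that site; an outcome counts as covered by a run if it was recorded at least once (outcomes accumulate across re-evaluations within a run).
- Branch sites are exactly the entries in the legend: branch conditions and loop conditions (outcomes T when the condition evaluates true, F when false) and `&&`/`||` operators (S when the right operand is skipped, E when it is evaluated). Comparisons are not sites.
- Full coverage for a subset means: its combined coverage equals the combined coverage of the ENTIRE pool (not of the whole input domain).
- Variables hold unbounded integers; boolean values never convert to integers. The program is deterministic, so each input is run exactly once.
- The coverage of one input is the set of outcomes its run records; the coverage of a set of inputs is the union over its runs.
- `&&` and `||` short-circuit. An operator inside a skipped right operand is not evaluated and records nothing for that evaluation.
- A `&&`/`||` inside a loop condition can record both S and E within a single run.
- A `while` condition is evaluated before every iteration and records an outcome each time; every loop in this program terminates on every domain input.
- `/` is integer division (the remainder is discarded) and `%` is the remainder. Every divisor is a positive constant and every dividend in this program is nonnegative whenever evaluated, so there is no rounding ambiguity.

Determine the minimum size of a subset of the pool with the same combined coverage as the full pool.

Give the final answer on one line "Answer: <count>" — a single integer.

input #1, y=24: outcomes B1=T, B2=T, B2=F, B3=F, B4=T, B6=T, B6=F, B7=S, B7=E, B8=T
input #2, y=13: outcomes B1=T, B2=T, B2=F, B3=T, B6=T, B6=F, B7=S, B7=E, B8=T
input #3, y=21: outcomes B1=T, B2=T, B2=F, B3=F, B4=F, B5=T, B6=F, B7=S, B8=T
input #4, y=27: outcomes B1=T, B2=T, B2=F, B3=F, B4=T, B6=T, B6=F, B7=S, B7=E, B8=T
input #5, y=10: outcomes B1=T, B2=T, B2=F, B3=T, B6=F, B7=E, B8=T
input #6, y=8: outcomes B1=T, B2=T, B2=F, B3=T, B6=F, B7=E, B8=F
input #7, y=18: outcomes B1=T, B2=T, B2=F, B3=F, B4=T, B6=F, B7=E, B8=T
input #8, y=6: outcomes B1=T, B2=T, B2=F, B3=T, B6=F, B7=E, B8=F
input #9, y=12: outcomes B1=T, B2=T, B2=F, B3=T, B6=T, B6=F, B7=S, B7=E, B8=T
union over all inputs: B1=T, B2=T, B2=F, B3=T, B3=F, B4=T, B4=F, B5=T, B6=T, B6=F, B7=S, B7=E, B8=T, B8=F (14 outcomes)
no size-1 subset reaches all 14 outcomes (best union: 10/14)
no size-2 subset reaches all 14 outcomes (best union: 12/14)
at size 3, {1, 3, 6} reaches all 14 outcomes; every lexicographically earlier size-3 subset fails

Answer: 3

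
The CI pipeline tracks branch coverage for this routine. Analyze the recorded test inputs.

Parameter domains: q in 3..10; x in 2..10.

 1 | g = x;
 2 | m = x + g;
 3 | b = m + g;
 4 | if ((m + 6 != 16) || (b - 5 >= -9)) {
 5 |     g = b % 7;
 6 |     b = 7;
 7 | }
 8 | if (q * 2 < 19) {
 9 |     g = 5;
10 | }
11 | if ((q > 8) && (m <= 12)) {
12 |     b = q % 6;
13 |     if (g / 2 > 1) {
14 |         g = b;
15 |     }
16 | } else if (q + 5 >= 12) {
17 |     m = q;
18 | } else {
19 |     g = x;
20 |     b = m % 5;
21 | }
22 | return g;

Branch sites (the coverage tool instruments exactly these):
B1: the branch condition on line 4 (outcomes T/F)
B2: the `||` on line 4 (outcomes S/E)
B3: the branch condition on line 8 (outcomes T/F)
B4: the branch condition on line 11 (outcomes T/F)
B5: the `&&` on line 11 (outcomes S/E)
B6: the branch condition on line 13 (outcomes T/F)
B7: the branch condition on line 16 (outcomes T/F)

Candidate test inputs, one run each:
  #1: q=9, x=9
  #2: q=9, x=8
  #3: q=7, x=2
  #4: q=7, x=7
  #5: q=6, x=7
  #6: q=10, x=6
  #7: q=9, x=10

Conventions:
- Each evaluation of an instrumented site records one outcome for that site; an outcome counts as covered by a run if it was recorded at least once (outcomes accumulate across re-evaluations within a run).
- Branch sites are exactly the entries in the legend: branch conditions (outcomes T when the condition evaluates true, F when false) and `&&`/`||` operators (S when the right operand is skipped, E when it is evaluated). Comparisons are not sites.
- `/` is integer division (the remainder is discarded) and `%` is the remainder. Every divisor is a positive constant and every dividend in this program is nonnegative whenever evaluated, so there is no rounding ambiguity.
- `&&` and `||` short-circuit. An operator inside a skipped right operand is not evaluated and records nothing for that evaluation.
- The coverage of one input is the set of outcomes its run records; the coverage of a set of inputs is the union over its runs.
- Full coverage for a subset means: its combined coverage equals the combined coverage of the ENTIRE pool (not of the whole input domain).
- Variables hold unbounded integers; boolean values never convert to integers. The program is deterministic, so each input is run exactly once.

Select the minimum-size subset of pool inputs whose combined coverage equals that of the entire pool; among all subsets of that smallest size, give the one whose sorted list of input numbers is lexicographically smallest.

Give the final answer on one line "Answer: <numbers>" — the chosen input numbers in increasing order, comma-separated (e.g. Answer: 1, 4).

test 1 (q=9, x=9) hits B1=T, B2=S, B3=T, B4=F, B5=E, B7=T
test 2 (q=9, x=8) hits B1=T, B2=S, B3=T, B4=F, B5=E, B7=T
test 3 (q=7, x=2) hits B1=T, B2=S, B3=T, B4=F, B5=S, B7=T
test 4 (q=7, x=7) hits B1=T, B2=S, B3=T, B4=F, B5=S, B7=T
test 5 (q=6, x=7) hits B1=T, B2=S, B3=T, B4=F, B5=S, B7=F
test 6 (q=10, x=6) hits B1=T, B2=S, B3=F, B4=T, B5=E, B6=T
test 7 (q=9, x=10) hits B1=T, B2=S, B3=T, B4=F, B5=E, B7=T
union over all inputs: B1=T, B2=S, B3=T, B3=F, B4=T, B4=F, B5=S, B5=E, B6=T, B7=T, B7=F (11 outcomes)
every size-1 subset falls short of the 11 outcomes (best: 6/11)
every size-2 subset falls short of the 11 outcomes (best: 10/11)
the canonical winner is {1, 5, 6}: size 3, full 11-outcome coverage, earliest index list among size-3 covers

Answer: 1, 5, 6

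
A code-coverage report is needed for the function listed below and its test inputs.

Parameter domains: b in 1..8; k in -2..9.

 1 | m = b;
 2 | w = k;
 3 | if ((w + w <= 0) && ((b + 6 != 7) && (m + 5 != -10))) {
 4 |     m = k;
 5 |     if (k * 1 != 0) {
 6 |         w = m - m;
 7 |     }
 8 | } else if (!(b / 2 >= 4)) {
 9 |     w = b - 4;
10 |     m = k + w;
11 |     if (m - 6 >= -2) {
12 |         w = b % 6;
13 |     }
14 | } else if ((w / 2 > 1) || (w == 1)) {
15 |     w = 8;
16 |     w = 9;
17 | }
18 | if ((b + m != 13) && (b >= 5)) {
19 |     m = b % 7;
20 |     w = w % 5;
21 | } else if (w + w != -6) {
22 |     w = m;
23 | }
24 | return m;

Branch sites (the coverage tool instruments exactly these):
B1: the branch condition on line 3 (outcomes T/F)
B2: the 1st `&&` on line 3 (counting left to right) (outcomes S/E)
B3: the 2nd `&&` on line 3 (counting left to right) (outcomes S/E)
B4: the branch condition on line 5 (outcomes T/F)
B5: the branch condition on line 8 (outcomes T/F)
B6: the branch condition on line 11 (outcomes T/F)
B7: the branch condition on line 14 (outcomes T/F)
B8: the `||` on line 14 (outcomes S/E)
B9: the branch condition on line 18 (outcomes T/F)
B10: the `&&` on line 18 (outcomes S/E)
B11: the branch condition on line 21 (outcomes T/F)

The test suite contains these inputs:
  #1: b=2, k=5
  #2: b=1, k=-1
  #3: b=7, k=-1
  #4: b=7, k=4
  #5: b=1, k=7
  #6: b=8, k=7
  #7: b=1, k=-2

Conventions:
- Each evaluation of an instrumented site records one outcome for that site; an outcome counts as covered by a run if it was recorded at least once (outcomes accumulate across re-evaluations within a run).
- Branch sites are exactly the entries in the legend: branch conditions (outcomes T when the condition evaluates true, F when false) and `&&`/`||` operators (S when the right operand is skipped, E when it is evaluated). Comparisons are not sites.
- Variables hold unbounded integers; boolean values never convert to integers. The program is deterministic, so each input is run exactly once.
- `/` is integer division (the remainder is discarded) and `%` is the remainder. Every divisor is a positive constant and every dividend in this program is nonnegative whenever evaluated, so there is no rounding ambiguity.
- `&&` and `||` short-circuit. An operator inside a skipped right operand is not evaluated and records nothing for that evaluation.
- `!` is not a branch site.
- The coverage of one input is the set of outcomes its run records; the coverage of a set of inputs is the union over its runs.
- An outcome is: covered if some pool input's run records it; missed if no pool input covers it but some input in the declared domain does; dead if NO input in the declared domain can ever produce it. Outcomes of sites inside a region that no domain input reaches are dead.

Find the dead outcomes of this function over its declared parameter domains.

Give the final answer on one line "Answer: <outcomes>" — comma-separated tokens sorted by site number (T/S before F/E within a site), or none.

exhaustive pass over the 96-input domain:
  reachable outcomes have witnesses, e.g. B1=T (e.g. b=2, k=-2), B1=F (e.g. b=1, k=-2), B2=S (e.g. b=1, k=1), B2=E (e.g. b=1, k=-2)

Answer: none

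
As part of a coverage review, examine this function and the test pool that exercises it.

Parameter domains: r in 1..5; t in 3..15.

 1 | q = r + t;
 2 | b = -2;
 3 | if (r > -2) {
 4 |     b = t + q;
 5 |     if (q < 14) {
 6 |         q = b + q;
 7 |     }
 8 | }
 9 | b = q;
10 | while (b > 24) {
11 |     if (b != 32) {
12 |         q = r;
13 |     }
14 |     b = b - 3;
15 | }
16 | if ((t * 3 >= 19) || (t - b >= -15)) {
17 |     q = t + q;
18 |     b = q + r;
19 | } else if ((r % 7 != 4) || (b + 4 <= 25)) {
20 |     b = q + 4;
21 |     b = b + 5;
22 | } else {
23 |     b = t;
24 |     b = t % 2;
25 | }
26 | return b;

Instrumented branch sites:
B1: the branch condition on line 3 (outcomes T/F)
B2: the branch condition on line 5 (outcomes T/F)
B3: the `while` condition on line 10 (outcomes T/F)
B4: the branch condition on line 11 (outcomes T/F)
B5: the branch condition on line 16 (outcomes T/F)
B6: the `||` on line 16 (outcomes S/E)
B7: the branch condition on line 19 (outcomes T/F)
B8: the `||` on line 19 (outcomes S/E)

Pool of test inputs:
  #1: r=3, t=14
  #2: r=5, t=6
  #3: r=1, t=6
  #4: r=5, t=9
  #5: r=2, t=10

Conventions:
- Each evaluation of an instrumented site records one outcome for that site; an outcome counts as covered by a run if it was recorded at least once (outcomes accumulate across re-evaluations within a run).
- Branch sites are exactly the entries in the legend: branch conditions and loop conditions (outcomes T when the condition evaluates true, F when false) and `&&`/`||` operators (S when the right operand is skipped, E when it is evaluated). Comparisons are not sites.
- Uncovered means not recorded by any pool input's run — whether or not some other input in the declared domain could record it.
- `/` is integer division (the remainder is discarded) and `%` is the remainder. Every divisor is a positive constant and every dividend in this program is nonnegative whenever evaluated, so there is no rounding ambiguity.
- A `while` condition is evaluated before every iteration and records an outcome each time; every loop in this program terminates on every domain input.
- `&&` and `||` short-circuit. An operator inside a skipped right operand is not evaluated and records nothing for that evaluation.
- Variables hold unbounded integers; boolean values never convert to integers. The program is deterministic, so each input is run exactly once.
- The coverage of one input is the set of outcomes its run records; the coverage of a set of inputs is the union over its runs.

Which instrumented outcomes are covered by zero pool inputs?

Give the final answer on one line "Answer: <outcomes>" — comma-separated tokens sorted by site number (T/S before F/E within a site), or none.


input #1 (r=3, t=14): events B1->T, B2->F, B3->F, B6->S, B5->T; covers B1=T, B2=F, B3=F, B5=T, B6=S
input #2 (r=5, t=6): events B1->T, B2->T, B3->T, B4->T, B3->T, B4->T, B3->F, B6->E, B5->F, B8->S, B7->T; covers B1=T, B2=T, B3=T, B3=F, B4=T, B5=F, B6=E, B7=T, B8=S
input #3 (r=1, t=6): events B1->T, B2->T, B3->F, B6->E, B5->T; covers B1=T, B2=T, B3=F, B5=T, B6=E
input #4 (r=5, t=9): events B1->T, B2->F, B3->F, B6->S, B5->T; covers B1=T, B2=F, B3=F, B5=T, B6=S
input #5 (r=2, t=10): events B1->T, B2->T, B3->T, B4->T, B3->T, B4->T, B3->T, B4->T, B3->T, B4->T, B3->F, B6->S, B5->T; covers B1=T, B2=T, B3=T, B3=F, B4=T, B5=T, B6=S
union over the pool: B1=T, B2=T, B2=F, B3=T, B3=F, B4=T, B5=T, B5=F, B6=S, B6=E, B7=T, B8=S
uncovered (4 of 16): B1=F, B4=F, B7=F, B8=E
Answer: B1=F, B4=F, B7=F, B8=E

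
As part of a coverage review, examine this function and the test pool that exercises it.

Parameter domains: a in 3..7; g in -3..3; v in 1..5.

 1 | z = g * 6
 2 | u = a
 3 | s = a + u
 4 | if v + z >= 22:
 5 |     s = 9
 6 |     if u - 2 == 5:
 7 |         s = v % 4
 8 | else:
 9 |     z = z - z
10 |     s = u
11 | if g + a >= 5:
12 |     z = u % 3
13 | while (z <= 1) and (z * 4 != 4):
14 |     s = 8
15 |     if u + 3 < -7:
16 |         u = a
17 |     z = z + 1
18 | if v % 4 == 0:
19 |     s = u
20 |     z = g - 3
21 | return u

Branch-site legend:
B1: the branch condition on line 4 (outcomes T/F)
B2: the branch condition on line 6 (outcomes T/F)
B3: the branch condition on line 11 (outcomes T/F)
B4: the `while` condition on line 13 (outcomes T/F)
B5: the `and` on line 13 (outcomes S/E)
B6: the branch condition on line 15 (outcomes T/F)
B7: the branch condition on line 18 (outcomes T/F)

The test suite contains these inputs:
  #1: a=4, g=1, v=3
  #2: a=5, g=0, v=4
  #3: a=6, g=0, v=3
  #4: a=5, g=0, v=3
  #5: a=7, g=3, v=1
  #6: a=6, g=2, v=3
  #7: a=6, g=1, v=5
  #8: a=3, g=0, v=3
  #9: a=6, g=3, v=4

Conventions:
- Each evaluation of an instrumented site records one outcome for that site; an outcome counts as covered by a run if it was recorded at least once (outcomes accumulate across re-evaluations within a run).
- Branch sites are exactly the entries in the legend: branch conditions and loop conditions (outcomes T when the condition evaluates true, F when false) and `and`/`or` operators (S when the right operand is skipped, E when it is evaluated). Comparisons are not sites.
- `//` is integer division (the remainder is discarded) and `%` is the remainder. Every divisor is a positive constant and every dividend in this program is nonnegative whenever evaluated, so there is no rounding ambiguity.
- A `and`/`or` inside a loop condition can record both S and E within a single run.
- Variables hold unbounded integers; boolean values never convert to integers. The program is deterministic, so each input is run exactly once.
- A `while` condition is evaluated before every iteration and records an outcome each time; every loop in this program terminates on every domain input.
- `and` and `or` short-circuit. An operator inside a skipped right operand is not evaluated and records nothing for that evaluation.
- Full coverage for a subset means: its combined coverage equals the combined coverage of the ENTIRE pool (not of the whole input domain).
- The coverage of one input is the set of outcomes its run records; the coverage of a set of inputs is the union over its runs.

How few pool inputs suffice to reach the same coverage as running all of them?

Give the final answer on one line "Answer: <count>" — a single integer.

test 1 (a=4, g=1, v=3) fires B1->F, B3->T, B5->E, B4->F, B7->F; hits B1=F, B3=T, B4=F, B5=E, B7=F
test 2 (a=5, g=0, v=4) fires B1->F, B3->T, B5->S, B4->F, B7->T; hits B1=F, B3=T, B4=F, B5=S, B7=T
test 3 (a=6, g=0, v=3) fires B1->F, B3->T, B5->E, B4->T, B6->F, B5->E, B4->F, B7->F; hits B1=F, B3=T, B4=T, B4=F, B5=E, B6=F, B7=F
test 4 (a=5, g=0, v=3) fires B1->F, B3->T, B5->S, B4->F, B7->F; hits B1=F, B3=T, B4=F, B5=S, B7=F
test 5 (a=7, g=3, v=1) fires B1->F, B3->T, B5->E, B4->F, B7->F; hits B1=F, B3=T, B4=F, B5=E, B7=F
test 6 (a=6, g=2, v=3) fires B1->F, B3->T, B5->E, B4->T, B6->F, B5->E, B4->F, B7->F; hits B1=F, B3=T, B4=T, B4=F, B5=E, B6=F, B7=F
test 7 (a=6, g=1, v=5) fires B1->F, B3->T, B5->E, B4->T, B6->F, B5->E, B4->F, B7->F; hits B1=F, B3=T, B4=T, B4=F, B5=E, B6=F, B7=F
test 8 (a=3, g=0, v=3) fires B1->F, B3->F, B5->E, B4->T, B6->F, B5->E, B4->F, B7->F; hits B1=F, B3=F, B4=T, B4=F, B5=E, B6=F, B7=F
test 9 (a=6, g=3, v=4) fires B1->T, B2->F, B3->T, B5->E, B4->T, B6->F, B5->E, B4->F, B7->T; hits B1=T, B2=F, B3=T, B4=T, B4=F, B5=E, B6=F, B7=T
pool-wide coverage (12 outcomes): B1=T, B1=F, B2=F, B3=T, B3=F, B4=T, B4=F, B5=S, B5=E, B6=F, B7=T, B7=F
no size-1 subset reaches all 12 outcomes (best union: 8/12)
no size-2 subset reaches all 12 outcomes (best union: 11/12)
inputs {2, 8, 9} (size 3) cover everything; no size-3 subset with a lexicographically smaller index list covers all 12

Answer: 3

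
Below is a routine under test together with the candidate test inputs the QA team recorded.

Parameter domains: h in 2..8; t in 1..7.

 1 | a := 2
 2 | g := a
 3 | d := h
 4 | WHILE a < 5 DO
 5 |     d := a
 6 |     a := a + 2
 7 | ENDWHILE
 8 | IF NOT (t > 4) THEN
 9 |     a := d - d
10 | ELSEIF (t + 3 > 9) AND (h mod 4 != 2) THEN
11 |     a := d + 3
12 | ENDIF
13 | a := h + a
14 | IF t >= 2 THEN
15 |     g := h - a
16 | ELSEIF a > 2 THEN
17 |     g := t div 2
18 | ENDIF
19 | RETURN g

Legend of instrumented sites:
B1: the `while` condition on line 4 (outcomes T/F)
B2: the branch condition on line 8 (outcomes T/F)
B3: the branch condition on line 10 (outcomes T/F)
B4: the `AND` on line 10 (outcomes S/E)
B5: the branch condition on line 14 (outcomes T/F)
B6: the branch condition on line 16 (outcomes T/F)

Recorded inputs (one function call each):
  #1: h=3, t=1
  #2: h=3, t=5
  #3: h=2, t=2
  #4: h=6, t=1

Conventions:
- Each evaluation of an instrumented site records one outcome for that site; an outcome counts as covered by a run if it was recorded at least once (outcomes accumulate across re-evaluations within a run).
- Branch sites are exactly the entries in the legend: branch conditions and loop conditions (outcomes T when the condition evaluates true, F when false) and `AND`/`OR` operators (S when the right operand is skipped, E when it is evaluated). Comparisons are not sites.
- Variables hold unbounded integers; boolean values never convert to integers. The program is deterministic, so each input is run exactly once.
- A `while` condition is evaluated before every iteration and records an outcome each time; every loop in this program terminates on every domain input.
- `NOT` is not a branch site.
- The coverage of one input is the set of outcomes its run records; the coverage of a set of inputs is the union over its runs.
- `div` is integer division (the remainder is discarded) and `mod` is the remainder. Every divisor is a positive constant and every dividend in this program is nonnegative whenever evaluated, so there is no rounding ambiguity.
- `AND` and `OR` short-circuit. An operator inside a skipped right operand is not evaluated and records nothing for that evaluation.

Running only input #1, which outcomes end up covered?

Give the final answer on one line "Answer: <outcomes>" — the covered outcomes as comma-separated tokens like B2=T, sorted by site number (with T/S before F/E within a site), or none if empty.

Event log for input #1 (h=3, t=1):
  B1->T, B1->T, B1->F, B2->T, B5->F, B6->T
deduplicating events, the covered set is: B1=T, B1=F, B2=T, B5=F, B6=T

Answer: B1=T, B1=F, B2=T, B5=F, B6=T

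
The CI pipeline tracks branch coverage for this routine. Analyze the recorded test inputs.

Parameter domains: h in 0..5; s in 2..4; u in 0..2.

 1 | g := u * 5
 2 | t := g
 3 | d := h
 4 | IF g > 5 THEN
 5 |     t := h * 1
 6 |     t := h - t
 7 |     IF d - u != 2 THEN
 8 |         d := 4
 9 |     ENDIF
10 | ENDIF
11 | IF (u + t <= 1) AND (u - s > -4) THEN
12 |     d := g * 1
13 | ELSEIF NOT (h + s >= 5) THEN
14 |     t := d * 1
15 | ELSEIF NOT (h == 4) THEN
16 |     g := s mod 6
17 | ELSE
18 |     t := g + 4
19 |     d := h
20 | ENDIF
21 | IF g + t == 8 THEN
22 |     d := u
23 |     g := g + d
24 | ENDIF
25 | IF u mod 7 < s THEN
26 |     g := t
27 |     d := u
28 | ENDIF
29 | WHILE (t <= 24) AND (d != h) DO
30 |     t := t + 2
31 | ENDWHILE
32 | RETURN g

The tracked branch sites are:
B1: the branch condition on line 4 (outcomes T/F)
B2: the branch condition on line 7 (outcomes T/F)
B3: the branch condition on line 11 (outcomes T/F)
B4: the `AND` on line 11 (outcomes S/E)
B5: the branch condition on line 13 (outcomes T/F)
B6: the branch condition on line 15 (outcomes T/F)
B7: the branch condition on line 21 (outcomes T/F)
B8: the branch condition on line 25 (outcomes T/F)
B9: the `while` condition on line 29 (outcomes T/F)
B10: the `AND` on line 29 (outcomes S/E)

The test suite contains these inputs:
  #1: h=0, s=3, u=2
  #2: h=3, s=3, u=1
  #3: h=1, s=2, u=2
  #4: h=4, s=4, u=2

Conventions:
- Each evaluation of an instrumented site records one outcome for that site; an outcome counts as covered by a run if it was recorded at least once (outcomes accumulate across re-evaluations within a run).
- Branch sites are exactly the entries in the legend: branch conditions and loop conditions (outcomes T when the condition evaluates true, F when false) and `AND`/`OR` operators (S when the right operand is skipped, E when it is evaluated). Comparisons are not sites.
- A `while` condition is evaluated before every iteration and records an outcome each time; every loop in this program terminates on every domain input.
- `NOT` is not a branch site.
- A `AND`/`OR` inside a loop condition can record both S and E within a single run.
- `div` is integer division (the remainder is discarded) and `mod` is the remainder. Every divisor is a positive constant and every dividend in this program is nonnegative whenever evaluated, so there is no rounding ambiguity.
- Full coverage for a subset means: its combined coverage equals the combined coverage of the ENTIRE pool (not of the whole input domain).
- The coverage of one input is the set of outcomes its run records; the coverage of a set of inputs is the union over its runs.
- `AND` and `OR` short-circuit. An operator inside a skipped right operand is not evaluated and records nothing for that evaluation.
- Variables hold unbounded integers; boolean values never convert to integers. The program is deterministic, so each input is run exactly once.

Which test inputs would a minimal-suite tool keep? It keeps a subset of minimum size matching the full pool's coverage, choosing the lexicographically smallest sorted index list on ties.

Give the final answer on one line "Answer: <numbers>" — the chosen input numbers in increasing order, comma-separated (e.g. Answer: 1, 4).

input #1, h=0, s=3, u=2: outcomes B1=T, B2=T, B3=F, B4=S, B5=T, B7=F, B8=T, B9=T, B9=F, B10=S, B10=E
input #2, h=3, s=3, u=1: outcomes B1=F, B3=F, B4=S, B5=F, B6=T, B7=T, B8=T, B9=T, B9=F, B10=S, B10=E
input #3, h=1, s=2, u=2: outcomes B1=T, B2=T, B3=F, B4=S, B5=T, B7=F, B8=F, B9=T, B9=F, B10=S, B10=E
input #4, h=4, s=4, u=2: outcomes B1=T, B2=F, B3=F, B4=S, B5=F, B6=F, B7=F, B8=T, B9=T, B9=F, B10=S, B10=E
together the pool reaches 18 outcomes: B1=T, B1=F, B2=T, B2=F, B3=F, B4=S, B5=T, B5=F, B6=T, B6=F, B7=T, B7=F, B8=T, B8=F, B9=T, B9=F, B10=S, B10=E
size 1 is not enough: best union over all size-1 subsets is 12/18
size 2 is not enough: best union over all size-2 subsets is 16/18
at size 3, {2, 3, 4} reaches all 18 outcomes; every lexicographically earlier size-3 subset fails

Answer: 2, 3, 4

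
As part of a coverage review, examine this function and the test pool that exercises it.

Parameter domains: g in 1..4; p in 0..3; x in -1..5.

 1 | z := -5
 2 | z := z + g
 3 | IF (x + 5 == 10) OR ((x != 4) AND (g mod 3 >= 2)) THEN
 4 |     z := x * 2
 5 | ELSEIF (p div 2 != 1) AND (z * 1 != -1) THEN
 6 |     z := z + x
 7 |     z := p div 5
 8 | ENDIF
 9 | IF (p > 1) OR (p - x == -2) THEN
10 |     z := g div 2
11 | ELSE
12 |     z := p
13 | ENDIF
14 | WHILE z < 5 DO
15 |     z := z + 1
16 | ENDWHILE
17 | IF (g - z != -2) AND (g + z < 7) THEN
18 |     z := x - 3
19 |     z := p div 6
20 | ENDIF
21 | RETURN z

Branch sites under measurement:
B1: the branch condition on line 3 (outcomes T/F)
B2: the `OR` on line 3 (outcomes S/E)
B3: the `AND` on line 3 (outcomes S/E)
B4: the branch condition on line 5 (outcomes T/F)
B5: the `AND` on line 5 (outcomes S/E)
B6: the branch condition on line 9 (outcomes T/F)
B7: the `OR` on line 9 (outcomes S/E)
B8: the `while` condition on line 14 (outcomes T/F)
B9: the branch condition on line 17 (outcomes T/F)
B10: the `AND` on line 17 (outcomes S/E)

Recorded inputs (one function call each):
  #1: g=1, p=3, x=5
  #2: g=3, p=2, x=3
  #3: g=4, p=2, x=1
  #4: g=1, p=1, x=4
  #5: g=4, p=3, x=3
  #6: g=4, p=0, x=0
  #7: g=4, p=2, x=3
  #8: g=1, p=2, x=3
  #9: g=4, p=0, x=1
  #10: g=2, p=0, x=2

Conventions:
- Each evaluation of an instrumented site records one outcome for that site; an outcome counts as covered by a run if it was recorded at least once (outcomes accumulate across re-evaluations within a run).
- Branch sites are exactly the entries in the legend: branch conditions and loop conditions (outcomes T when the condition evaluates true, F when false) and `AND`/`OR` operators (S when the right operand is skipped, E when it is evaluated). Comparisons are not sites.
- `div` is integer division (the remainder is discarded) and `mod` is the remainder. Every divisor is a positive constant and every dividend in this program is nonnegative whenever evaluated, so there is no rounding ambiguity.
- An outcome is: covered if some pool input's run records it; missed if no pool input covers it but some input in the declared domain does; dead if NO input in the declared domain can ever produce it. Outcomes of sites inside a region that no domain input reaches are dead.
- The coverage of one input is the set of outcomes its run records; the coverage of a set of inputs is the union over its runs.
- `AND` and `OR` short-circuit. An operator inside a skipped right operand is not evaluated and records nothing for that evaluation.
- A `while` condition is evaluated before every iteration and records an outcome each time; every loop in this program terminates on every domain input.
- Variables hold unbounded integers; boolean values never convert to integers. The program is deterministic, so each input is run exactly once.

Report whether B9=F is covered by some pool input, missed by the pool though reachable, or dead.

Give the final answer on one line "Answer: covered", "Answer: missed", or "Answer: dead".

B9=F is recorded by pool input(s) 2, 3, 5, 6, 7, 9, 10 -> covered

Answer: covered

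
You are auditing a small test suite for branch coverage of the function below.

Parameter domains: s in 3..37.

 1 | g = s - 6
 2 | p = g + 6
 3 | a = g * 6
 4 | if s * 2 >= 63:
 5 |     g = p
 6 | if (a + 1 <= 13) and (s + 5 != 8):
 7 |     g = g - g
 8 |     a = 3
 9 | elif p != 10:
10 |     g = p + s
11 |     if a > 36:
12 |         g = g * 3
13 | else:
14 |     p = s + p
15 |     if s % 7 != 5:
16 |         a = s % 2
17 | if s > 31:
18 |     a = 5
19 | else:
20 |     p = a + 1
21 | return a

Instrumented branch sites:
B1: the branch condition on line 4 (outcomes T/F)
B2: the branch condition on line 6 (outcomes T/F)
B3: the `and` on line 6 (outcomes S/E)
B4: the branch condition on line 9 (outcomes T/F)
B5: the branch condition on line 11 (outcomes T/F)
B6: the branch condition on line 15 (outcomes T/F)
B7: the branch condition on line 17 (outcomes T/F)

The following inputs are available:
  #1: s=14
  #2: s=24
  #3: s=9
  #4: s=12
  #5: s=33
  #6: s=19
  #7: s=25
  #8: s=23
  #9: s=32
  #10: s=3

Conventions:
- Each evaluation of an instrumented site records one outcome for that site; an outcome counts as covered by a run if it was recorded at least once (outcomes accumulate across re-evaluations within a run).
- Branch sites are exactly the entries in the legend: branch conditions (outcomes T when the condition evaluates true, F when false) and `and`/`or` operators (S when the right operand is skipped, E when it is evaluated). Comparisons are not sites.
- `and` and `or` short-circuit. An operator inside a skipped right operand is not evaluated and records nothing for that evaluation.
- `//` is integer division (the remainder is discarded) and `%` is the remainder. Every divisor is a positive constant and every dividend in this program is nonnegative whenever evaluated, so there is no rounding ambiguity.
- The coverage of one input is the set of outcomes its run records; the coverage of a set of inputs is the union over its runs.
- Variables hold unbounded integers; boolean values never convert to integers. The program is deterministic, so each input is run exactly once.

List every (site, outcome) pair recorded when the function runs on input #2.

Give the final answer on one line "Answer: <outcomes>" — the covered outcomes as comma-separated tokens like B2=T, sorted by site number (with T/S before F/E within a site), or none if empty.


Running input #2 (s=24), event by event:
  B1->F, B3->S, B2->F, B4->T, B5->T, B7->F
distinct outcomes covered: B1=F, B2=F, B3=S, B4=T, B5=T, B7=F
Answer: B1=F, B2=F, B3=S, B4=T, B5=T, B7=F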